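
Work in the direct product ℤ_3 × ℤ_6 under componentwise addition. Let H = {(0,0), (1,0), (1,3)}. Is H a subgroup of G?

No

(1,0) ∈ H but its inverse (2,0) ∉ H, so H is not a subgroup.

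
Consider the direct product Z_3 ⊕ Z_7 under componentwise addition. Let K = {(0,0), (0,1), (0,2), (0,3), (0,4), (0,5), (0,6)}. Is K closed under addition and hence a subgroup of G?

Yes

|K| = 7 divides |G| = 21, consistent with Lagrange.
K contains the identity, every element's inverse is in K, and K is closed under +: it is a subgroup.
In fact K = ⟨(0,1)⟩.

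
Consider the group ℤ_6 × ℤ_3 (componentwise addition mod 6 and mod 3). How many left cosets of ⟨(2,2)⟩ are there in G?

6

|⟨(2,2)⟩| = 3 and |G| = 18.
By Lagrange, [G : H] = |G|/|H| = 18/3 = 6.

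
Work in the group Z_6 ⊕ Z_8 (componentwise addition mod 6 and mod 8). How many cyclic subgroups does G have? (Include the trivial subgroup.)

Each element a generates a cyclic subgroup ⟨a⟩; distinct elements may generate the same one (a cyclic group of order d has φ(d) generators).
Cyclic subgroups by order — order 1: 1; order 2: 3; order 3: 1; order 4: 2; order 6: 3; order 8: 2; order 12: 2; order 24: 2.
Total: 16.

16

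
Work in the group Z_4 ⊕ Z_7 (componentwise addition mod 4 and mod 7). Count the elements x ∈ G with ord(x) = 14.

An element (a,b) has order lcm(ord(a), ord(b)); count pairs with lcm equal to 14.
Enumerating gives 6 such elements.

6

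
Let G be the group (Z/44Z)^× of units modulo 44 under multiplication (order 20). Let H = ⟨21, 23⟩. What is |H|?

4

|⟨21⟩| = 2 and |⟨23⟩| = 2, so |H| is a multiple of lcm(2, 2) = 2 and divides |G| = 20.
Closing under the operation: H = {1, 21, 23, 43}, so |H| = 4.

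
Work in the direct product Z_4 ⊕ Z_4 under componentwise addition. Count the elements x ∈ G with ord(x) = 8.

0

An element (a,b) has order lcm(ord(a), ord(b)); count pairs with lcm equal to 8.
Enumerating gives 0 such elements.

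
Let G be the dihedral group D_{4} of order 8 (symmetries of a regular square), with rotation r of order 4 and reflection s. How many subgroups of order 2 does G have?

|G| = 8 and 2 | 8, so subgroups of order 2 are possible by Lagrange.
The subgroups of order 2 are: {e, r^2}; {e, r^2s}; {e, r^3s}; {e, rs}; … (5 in all).
So G has 5 subgroups of order 2.

5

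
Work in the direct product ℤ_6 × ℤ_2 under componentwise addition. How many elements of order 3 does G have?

2

An element (a,b) has order lcm(ord(a), ord(b)); count pairs with lcm equal to 3.
Enumerating gives 2 such elements.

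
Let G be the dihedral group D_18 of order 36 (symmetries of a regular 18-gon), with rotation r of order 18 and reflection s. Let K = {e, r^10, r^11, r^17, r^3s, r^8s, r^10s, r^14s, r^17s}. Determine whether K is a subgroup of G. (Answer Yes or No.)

No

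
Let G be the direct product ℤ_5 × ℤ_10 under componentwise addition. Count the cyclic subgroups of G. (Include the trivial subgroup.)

A cyclic subgroup of order d is generated by each of its φ(d) elements of order d, so the cyclic subgroups of order d number (#elements of order d)/φ(d).
Cyclic subgroups by order — order 1: 1; order 2: 1; order 5: 6; order 10: 6.
Total: 14.

14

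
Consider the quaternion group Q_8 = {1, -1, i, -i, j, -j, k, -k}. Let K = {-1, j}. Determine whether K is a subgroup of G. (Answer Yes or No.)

The identity 1 ∉ K, so K is not a subgroup.

No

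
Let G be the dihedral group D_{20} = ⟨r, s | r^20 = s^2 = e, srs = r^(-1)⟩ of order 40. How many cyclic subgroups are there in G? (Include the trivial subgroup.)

26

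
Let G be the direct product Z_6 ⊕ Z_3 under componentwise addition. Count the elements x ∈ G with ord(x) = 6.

An element (a,b) has order lcm(ord(a), ord(b)); count pairs with lcm equal to 6.
Enumerating gives 8 such elements.

8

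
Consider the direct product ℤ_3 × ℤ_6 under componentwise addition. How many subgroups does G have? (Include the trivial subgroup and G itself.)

12

|G| = 18, so by Lagrange every subgroup order divides 18. Divisors: 1, 2, 3, 6, 9, 18.
Subgroups by order — order 1: 1; order 2: 1; order 3: 4; order 6: 4; order 9: 1; order 18: 1.
Total: 1 + 1 + 4 + 4 + 1 + 1 = 12.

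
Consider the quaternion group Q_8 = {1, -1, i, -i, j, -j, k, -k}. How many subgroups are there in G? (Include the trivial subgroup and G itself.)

6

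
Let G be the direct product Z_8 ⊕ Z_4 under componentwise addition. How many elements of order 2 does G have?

3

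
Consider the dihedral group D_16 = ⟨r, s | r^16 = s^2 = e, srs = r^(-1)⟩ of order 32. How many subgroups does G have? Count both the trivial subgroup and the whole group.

36

|G| = 32, so by Lagrange every subgroup order divides 32. Divisors: 1, 2, 4, 8, 16, 32.
Subgroups by order — order 1: 1; order 2: 17; order 4: 9; order 8: 5; order 16: 3; order 32: 1.
Total: 1 + 17 + 9 + 5 + 3 + 1 = 36.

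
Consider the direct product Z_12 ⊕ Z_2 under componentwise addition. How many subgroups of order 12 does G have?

|G| = 24 and 12 | 24, so subgroups of order 12 are possible by Lagrange.
The subgroups of order 12 are: {(0,0), (0,1), (2,0), (2,1), (4,0), (4,1), (6,0), (6,1), (8,0), (8,1), (10,0), (10,1)}; {(0,0), (1,0), (2,0), (3,0), (4,0), (5,0), (6,0), (7,0), (8,0), (9,0), (10,0), (11,0)}; {(0,0), (1,1), (2,0), (3,1), (4,0), (5,1), (6,0), (7,1), (8,0), (9,1), (10,0), (11,1)}.
So G has 3 subgroups of order 12.

3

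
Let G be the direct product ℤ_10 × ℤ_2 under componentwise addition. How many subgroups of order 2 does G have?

|G| = 20 and 2 | 20, so subgroups of order 2 are possible by Lagrange.
The subgroups of order 2 are: {(0,0), (0,1)}; {(0,0), (5,0)}; {(0,0), (5,1)}.
So G has 3 subgroups of order 2.

3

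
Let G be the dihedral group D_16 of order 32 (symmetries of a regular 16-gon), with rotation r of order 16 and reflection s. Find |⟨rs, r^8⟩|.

|⟨rs⟩| = 2 and |⟨r^8⟩| = 2, so |H| is a multiple of lcm(2, 2) = 2 and divides |G| = 32.
Closing under the operation: H = {e, r^8, rs, r^9s}, so |H| = 4.

4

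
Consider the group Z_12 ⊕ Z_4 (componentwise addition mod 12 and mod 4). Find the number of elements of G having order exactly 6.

An element (a,b) has order lcm(ord(a), ord(b)); count pairs with lcm equal to 6.
Enumerating gives 6 such elements.

6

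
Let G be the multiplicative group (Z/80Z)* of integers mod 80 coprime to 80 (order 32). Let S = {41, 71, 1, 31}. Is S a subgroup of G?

|S| = 4 divides |G| = 32, consistent with Lagrange.
S contains the identity, every element's inverse is in S, and S is closed under ·: it is a subgroup.

Yes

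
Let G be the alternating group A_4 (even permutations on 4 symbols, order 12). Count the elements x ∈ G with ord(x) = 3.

8

The elements of order 3 are: (2 3 4), (2 4 3), (1 2 3), (1 2 4), (1 3 2), (1 3 4), (1 4 2), (1 4 3).
That's 8.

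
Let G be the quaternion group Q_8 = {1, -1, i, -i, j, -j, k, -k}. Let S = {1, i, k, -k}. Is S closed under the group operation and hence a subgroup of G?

i ∈ S but its inverse -i ∉ S, so S is not a subgroup.

No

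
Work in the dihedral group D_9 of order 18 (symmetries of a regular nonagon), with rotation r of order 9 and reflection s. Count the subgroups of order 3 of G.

1

|G| = 18 and 3 | 18, so subgroups of order 3 are possible by Lagrange.
The subgroups of order 3 are: {e, r^3, r^6}.
So G has 1 subgroup of order 3.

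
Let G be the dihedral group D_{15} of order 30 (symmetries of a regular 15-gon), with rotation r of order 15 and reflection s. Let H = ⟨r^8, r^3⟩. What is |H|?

15

|⟨r^8⟩| = 15 and |⟨r^3⟩| = 5, so |H| is a multiple of lcm(15, 5) = 15 and divides |G| = 30.
Closing under the operation: H = {e, r, r^2, r^3, r^4, r^5, r^6, r^7, r^8, r^9, r^10, r^11, r^12, r^13, r^14}, so |H| = 15.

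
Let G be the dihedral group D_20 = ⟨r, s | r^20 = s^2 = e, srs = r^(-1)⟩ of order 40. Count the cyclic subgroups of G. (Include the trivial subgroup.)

26

Each element a generates a cyclic subgroup ⟨a⟩; distinct elements may generate the same one (a cyclic group of order d has φ(d) generators).
Cyclic subgroups by order — order 1: 1; order 2: 21; order 4: 1; order 5: 1; order 10: 1; order 20: 1.
Total: 26.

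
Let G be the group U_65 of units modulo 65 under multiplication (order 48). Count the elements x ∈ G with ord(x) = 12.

24

Enumerating element orders in G gives 24 elements of order 12.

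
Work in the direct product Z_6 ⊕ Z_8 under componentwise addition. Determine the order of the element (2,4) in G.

The order of (2,4) in Z_6 × Z_8 is lcm(ord(2) in Z_6, ord(4) in Z_8).
ord(2) = 3 and ord(4) = 2, so |⟨(2,4)⟩| = lcm(3, 2) = 6.

6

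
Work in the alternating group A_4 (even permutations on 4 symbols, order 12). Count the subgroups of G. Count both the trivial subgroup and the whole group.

10

|G| = 12, so by Lagrange every subgroup order divides 12. Divisors: 1, 2, 3, 4, 6, 12.
Subgroups by order — order 1: 1; order 2: 3; order 3: 4; order 4: 1; order 6: 0; order 12: 1.
Total: 1 + 3 + 4 + 1 + 0 + 1 = 10.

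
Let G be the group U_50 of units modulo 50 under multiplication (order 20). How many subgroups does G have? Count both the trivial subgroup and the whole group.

6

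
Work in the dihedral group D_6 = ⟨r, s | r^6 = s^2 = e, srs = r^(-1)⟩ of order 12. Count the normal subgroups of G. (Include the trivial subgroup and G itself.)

G has 16 subgroups. Checking conjugation-invariance by order — order 1: 1/1 normal; order 2: 1/7 normal; order 3: 1/1 normal; order 4: 0/3 normal; order 6: 3/3 normal; order 12: 1/1 normal.
Total normal subgroups: 7.

7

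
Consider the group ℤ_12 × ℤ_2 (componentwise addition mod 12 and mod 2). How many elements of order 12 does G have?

8

An element (a,b) has order lcm(ord(a), ord(b)); count pairs with lcm equal to 12.
Enumerating gives 8 such elements.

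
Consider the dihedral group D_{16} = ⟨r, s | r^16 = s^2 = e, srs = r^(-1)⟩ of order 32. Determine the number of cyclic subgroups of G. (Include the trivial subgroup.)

21

Group the elements of G by the cyclic subgroup they generate; each cyclic subgroup of order d accounts for φ(d) elements.
Cyclic subgroups by order — order 1: 1; order 2: 17; order 4: 1; order 8: 1; order 16: 1.
Total: 21.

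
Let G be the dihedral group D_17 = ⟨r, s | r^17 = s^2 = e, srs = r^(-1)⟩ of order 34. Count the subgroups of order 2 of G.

17

|G| = 34 and 2 | 34, so subgroups of order 2 are possible by Lagrange.
The subgroups of order 2 are: {e, r^10s}; {e, r^11s}; {e, r^12s}; {e, r^13s}; … (17 in all).
So G has 17 subgroups of order 2.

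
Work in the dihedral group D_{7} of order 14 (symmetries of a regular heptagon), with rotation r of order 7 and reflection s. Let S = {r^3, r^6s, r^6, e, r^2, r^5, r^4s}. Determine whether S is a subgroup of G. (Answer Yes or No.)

r^6 ∈ S but its inverse r ∉ S, so S is not a subgroup.

No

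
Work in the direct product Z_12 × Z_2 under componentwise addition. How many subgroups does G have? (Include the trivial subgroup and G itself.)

16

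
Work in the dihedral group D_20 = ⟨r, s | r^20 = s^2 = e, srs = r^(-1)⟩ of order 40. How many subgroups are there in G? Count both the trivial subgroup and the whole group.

|G| = 40, so by Lagrange every subgroup order divides 40. Divisors: 1, 2, 4, 5, 8, 10, 20, 40.
Subgroups by order — order 1: 1; order 2: 21; order 4: 11; order 5: 1; order 8: 5; order 10: 5; order 20: 3; order 40: 1.
Total: 1 + 21 + 11 + 1 + 5 + 5 + 3 + 1 = 48.

48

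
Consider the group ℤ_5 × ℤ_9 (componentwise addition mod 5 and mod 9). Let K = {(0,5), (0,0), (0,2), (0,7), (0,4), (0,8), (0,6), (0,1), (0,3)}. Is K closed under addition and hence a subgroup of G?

Yes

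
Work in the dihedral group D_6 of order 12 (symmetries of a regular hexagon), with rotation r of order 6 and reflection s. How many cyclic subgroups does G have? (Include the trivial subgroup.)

10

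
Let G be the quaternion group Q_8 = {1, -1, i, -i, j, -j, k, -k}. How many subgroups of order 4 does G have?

|G| = 8 and 4 | 8, so subgroups of order 4 are possible by Lagrange.
The subgroups of order 4 are: {1, -1, i, -i}; {1, -1, j, -j}; {1, -1, k, -k}.
So G has 3 subgroups of order 4.

3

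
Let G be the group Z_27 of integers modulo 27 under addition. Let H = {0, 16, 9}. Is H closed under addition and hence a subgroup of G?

9 ∈ H but its inverse 18 ∉ H, so H is not a subgroup.

No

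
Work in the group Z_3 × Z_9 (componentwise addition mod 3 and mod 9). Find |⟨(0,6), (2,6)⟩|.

|⟨(0,6)⟩| = 3 and |⟨(2,6)⟩| = 3, so |H| is a multiple of lcm(3, 3) = 3 and divides |G| = 27.
Closing under the operation: H = {(0,0), (0,3), (0,6), (1,0), (1,3), (1,6), (2,0), (2,3), (2,6)}, so |H| = 9.

9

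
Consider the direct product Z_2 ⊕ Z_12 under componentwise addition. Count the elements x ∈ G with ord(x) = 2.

An element (a,b) has order lcm(ord(a), ord(b)); count pairs with lcm equal to 2.
Enumerating gives 3 such elements.

3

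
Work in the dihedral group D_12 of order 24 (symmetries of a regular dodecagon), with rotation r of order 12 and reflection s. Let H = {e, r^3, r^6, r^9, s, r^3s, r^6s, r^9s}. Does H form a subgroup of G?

Yes

|H| = 8 divides |G| = 24, consistent with Lagrange.
H contains the identity, every element's inverse is in H, and H is closed under ·: it is a subgroup.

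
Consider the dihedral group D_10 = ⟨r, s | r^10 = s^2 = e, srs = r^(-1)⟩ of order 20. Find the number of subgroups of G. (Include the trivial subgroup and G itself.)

|G| = 20, so by Lagrange every subgroup order divides 20. Divisors: 1, 2, 4, 5, 10, 20.
Subgroups by order — order 1: 1; order 2: 11; order 4: 5; order 5: 1; order 10: 3; order 20: 1.
Total: 1 + 11 + 5 + 1 + 3 + 1 = 22.

22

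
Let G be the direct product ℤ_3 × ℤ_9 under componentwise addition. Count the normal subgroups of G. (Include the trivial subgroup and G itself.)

10

G is abelian, so every subgroup is normal.
G has 10 subgroups in total, hence 10 normal subgroups.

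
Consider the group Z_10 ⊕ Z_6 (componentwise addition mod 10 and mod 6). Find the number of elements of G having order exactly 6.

An element (a,b) has order lcm(ord(a), ord(b)); count pairs with lcm equal to 6.
Enumerating gives 6 such elements.

6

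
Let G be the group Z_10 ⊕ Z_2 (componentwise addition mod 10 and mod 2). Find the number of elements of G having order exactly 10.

12

An element (a,b) has order lcm(ord(a), ord(b)); count pairs with lcm equal to 10.
Enumerating gives 12 such elements.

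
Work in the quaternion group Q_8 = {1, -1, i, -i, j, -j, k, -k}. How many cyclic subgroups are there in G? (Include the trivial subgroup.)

5

Group the elements of G by the cyclic subgroup they generate; each cyclic subgroup of order d accounts for φ(d) elements.
Cyclic subgroups by order — order 1: 1; order 2: 1; order 4: 3.
Total: 5.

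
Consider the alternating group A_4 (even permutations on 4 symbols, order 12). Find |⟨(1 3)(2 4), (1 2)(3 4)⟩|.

|⟨(1 3)(2 4)⟩| = 2 and |⟨(1 2)(3 4)⟩| = 2, so |H| is a multiple of lcm(2, 2) = 2 and divides |G| = 12.
Closing under the operation: H = {e, (1 2)(3 4), (1 3)(2 4), (1 4)(2 3)}, so |H| = 4.

4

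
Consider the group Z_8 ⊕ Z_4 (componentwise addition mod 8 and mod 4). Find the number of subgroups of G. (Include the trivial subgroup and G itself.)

22

|G| = 32, so by Lagrange every subgroup order divides 32. Divisors: 1, 2, 4, 8, 16, 32.
Subgroups by order — order 1: 1; order 2: 3; order 4: 7; order 8: 7; order 16: 3; order 32: 1.
Total: 1 + 3 + 7 + 7 + 3 + 1 = 22.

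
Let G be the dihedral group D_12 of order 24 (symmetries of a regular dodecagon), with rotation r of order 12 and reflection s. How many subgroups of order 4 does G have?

7

|G| = 24 and 4 | 24, so subgroups of order 4 are possible by Lagrange.
The subgroups of order 4 are: {e, r^6, r^4s, r^10s}; {e, r^6, r^5s, r^11s}; {e, r^6, r^2s, r^8s}; {e, r^3, r^6, r^9}; … (7 in all).
So G has 7 subgroups of order 4.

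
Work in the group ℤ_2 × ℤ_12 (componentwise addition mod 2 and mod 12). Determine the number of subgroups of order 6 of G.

3

|G| = 24 and 6 | 24, so subgroups of order 6 are possible by Lagrange.
The subgroups of order 6 are: {(0,0), (0,2), (0,4), (0,6), (0,8), (0,10)}; {(0,0), (0,4), (0,8), (1,0), (1,4), (1,8)}; {(0,0), (0,4), (0,8), (1,2), (1,6), (1,10)}.
So G has 3 subgroups of order 6.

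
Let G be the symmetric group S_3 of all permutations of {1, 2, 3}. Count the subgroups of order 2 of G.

3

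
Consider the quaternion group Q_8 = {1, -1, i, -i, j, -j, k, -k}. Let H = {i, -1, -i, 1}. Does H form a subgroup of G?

|H| = 4 divides |G| = 8, consistent with Lagrange.
H contains the identity, every element's inverse is in H, and H is closed under ·: it is a subgroup.
In fact H = ⟨-i⟩.

Yes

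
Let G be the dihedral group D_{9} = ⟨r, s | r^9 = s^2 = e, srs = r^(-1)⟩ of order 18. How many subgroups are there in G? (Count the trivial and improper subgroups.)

16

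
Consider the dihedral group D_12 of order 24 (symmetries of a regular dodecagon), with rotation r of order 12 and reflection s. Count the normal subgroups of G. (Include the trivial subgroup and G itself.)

G has 34 subgroups. Checking conjugation-invariance by order — order 1: 1/1 normal; order 2: 1/13 normal; order 3: 1/1 normal; order 4: 1/7 normal; order 6: 1/5 normal; order 8: 0/3 normal; order 12: 3/3 normal; order 24: 1/1 normal.
Total normal subgroups: 9.

9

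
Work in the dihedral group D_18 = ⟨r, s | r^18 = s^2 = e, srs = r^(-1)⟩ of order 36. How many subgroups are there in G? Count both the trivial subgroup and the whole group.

|G| = 36, so by Lagrange every subgroup order divides 36. Divisors: 1, 2, 3, 4, 6, 9, 12, 18, 36.
Subgroups by order — order 1: 1; order 2: 19; order 3: 1; order 4: 9; order 6: 7; order 9: 1; order 12: 3; order 18: 3; order 36: 1.
Total: 1 + 19 + 1 + 9 + 7 + 1 + 3 + 3 + 1 = 45.

45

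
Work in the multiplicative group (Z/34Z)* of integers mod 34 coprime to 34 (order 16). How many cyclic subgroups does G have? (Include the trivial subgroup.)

Each element a generates a cyclic subgroup ⟨a⟩; distinct elements may generate the same one (a cyclic group of order d has φ(d) generators).
Cyclic subgroups by order — order 1: 1; order 2: 1; order 4: 1; order 8: 1; order 16: 1.
Total: 5.

5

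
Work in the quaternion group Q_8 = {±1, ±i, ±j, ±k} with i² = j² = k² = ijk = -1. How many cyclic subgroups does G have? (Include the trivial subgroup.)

5

A cyclic subgroup of order d is generated by each of its φ(d) elements of order d, so the cyclic subgroups of order d number (#elements of order d)/φ(d).
Cyclic subgroups by order — order 1: 1; order 2: 1; order 4: 3.
Total: 5.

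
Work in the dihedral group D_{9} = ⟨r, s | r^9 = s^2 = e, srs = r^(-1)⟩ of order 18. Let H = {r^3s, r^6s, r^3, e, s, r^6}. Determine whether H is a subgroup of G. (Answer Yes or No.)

Yes

|H| = 6 divides |G| = 18, consistent with Lagrange.
H contains the identity, every element's inverse is in H, and H is closed under ·: it is a subgroup.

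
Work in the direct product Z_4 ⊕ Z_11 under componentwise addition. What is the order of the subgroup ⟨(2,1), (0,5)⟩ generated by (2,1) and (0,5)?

|⟨(2,1)⟩| = 22 and |⟨(0,5)⟩| = 11, so |H| is a multiple of lcm(22, 11) = 22 and divides |G| = 44.
Closing under the operation: H = {(0,0), (0,1), (0,2), (0,3), (0,4), (0,5), (0,6), (0,7), (0,8), (0,9), (0,10), (2,0), (2,1), (2,2), (2,3), (2,4), (2,5), (2,6), (2,7), (2,8), (2,9), (2,10)}, so |H| = 22.

22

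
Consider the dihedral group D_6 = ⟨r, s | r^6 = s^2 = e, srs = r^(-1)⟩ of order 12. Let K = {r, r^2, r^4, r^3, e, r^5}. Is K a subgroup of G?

|K| = 6 divides |G| = 12, consistent with Lagrange.
K contains the identity, every element's inverse is in K, and K is closed under ·: it is a subgroup.
In fact K = ⟨r^5⟩.

Yes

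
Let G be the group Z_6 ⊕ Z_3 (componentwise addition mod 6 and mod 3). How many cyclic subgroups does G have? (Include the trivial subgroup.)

A cyclic subgroup of order d is generated by each of its φ(d) elements of order d, so the cyclic subgroups of order d number (#elements of order d)/φ(d).
Cyclic subgroups by order — order 1: 1; order 2: 1; order 3: 4; order 6: 4.
Total: 10.

10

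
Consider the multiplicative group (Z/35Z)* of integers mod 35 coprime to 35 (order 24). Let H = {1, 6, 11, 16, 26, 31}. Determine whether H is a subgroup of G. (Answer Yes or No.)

Yes

|H| = 6 divides |G| = 24, consistent with Lagrange.
H contains the identity, every element's inverse is in H, and H is closed under ·: it is a subgroup.
In fact H = ⟨26⟩.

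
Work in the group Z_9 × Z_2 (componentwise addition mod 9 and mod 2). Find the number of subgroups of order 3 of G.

|G| = 18 and 3 | 18, so subgroups of order 3 are possible by Lagrange.
The subgroups of order 3 are: {(0,0), (3,0), (6,0)}.
So G has 1 subgroup of order 3.

1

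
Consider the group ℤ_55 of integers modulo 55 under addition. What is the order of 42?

55

In ℤ_55, the order of an element a is n/gcd(a, n).
gcd(42, 55) = 1, so |⟨42⟩| = 55/1 = 55.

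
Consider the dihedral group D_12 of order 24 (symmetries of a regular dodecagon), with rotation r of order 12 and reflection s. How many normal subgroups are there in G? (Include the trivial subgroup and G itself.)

9

G has 34 subgroups. Checking conjugation-invariance by order — order 1: 1/1 normal; order 2: 1/13 normal; order 3: 1/1 normal; order 4: 1/7 normal; order 6: 1/5 normal; order 8: 0/3 normal; order 12: 3/3 normal; order 24: 1/1 normal.
Total normal subgroups: 9.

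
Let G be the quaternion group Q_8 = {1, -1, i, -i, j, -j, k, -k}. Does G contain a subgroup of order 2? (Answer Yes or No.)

2 | 8. A subgroup of order 2 is {1, -1}.

Yes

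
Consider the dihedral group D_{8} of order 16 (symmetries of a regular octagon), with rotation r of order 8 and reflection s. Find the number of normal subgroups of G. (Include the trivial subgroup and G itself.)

7

G has 19 subgroups. Checking conjugation-invariance by order — order 1: 1/1 normal; order 2: 1/9 normal; order 4: 1/5 normal; order 8: 3/3 normal; order 16: 1/1 normal.
Total normal subgroups: 7.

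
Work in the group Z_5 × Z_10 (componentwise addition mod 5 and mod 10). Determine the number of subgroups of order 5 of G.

6

|G| = 50 and 5 | 50, so subgroups of order 5 are possible by Lagrange.
The subgroups of order 5 are: {(0,0), (0,2), (0,4), (0,6), (0,8)}; {(0,0), (1,0), (2,0), (3,0), (4,0)}; {(0,0), (1,2), (2,4), (3,6), (4,8)}; {(0,0), (1,4), (2,8), (3,2), (4,6)}; … (6 in all).
So G has 6 subgroups of order 5.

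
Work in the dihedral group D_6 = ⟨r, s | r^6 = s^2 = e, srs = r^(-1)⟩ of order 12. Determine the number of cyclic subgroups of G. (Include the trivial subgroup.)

Group the elements of G by the cyclic subgroup they generate; each cyclic subgroup of order d accounts for φ(d) elements.
Cyclic subgroups by order — order 1: 1; order 2: 7; order 3: 1; order 6: 1.
Total: 10.

10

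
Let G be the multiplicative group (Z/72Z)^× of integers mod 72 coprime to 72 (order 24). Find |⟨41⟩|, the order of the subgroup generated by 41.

6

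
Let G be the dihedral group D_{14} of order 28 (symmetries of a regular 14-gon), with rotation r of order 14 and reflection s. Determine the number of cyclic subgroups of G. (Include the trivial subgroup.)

18

Each element a generates a cyclic subgroup ⟨a⟩; distinct elements may generate the same one (a cyclic group of order d has φ(d) generators).
Cyclic subgroups by order — order 1: 1; order 2: 15; order 7: 1; order 14: 1.
Total: 18.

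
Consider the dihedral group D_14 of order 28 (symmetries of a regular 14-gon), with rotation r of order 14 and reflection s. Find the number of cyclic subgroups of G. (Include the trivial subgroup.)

18

A cyclic subgroup of order d is generated by each of its φ(d) elements of order d, so the cyclic subgroups of order d number (#elements of order d)/φ(d).
Cyclic subgroups by order — order 1: 1; order 2: 15; order 7: 1; order 14: 1.
Total: 18.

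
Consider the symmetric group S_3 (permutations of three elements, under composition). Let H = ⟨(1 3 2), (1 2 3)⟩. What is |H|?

|⟨(1 3 2)⟩| = 3 and |⟨(1 2 3)⟩| = 3, so |H| is a multiple of lcm(3, 3) = 3 and divides |G| = 6.
Closing under the operation: H = {e, (1 2 3), (1 3 2)}, so |H| = 3.

3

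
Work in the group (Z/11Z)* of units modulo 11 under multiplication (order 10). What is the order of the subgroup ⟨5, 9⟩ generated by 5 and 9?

|⟨5⟩| = 5 and |⟨9⟩| = 5, so |H| is a multiple of lcm(5, 5) = 5 and divides |G| = 10.
Closing under the operation: H = {1, 3, 4, 5, 9}, so |H| = 5.

5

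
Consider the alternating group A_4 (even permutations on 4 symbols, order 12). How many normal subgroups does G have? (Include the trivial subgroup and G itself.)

3

G has 10 subgroups. Checking conjugation-invariance by order — order 1: 1/1 normal; order 2: 0/3 normal; order 3: 0/4 normal; order 4: 1/1 normal; order 12: 1/1 normal.
Total normal subgroups: 3.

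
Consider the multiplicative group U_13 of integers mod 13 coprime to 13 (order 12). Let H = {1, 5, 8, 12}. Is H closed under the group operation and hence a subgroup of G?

|H| = 4 divides |G| = 12, consistent with Lagrange.
H contains the identity, every element's inverse is in H, and H is closed under ·: it is a subgroup.
In fact H = ⟨8⟩.

Yes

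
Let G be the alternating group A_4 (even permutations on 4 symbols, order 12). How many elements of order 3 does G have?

The elements of order 3 are: (2 3 4), (2 4 3), (1 2 3), (1 2 4), (1 3 2), (1 3 4), (1 4 2), (1 4 3).
That's 8.

8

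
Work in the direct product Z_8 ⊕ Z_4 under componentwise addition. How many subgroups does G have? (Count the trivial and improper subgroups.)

22

|G| = 32, so by Lagrange every subgroup order divides 32. Divisors: 1, 2, 4, 8, 16, 32.
Subgroups by order — order 1: 1; order 2: 3; order 4: 7; order 8: 7; order 16: 3; order 32: 1.
Total: 1 + 3 + 7 + 7 + 3 + 1 = 22.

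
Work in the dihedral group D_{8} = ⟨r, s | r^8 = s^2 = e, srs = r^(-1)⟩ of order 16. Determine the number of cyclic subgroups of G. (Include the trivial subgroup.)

Group the elements of G by the cyclic subgroup they generate; each cyclic subgroup of order d accounts for φ(d) elements.
Cyclic subgroups by order — order 1: 1; order 2: 9; order 4: 1; order 8: 1.
Total: 12.

12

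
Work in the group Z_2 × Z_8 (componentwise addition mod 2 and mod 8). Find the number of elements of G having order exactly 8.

8

An element (a,b) has order lcm(ord(a), ord(b)); count pairs with lcm equal to 8.
Enumerating gives 8 such elements.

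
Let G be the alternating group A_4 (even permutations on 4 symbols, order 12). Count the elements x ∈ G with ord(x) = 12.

0

No element of G has order 12 (even though 12 | 12).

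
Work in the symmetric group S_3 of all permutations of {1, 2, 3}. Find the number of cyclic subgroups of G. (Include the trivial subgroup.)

Each element a generates a cyclic subgroup ⟨a⟩; distinct elements may generate the same one (a cyclic group of order d has φ(d) generators).
Cyclic subgroups by order — order 1: 1; order 2: 3; order 3: 1.
Total: 5.

5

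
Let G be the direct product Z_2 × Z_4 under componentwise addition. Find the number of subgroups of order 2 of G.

3

|G| = 8 and 2 | 8, so subgroups of order 2 are possible by Lagrange.
The subgroups of order 2 are: {(0,0), (0,2)}; {(0,0), (1,0)}; {(0,0), (1,2)}.
So G has 3 subgroups of order 2.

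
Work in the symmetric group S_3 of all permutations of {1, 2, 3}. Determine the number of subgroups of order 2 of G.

3

|G| = 6 and 2 | 6, so subgroups of order 2 are possible by Lagrange.
The subgroups of order 2 are: {e, (1 2)}; {e, (1 3)}; {e, (2 3)}.
So G has 3 subgroups of order 2.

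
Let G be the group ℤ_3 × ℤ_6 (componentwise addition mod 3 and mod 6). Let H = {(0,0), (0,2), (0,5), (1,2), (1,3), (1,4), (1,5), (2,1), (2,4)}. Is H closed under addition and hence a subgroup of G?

(1,4) ∈ H but its inverse (2,2) ∉ H, so H is not a subgroup.

No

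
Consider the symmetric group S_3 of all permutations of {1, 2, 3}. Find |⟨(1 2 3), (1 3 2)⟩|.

3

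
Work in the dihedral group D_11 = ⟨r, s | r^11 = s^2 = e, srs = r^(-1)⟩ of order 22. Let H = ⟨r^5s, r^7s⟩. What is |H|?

22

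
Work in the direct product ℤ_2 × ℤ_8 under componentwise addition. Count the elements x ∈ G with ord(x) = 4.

4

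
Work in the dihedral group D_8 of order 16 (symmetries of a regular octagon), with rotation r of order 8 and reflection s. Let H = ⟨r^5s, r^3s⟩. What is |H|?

|⟨r^5s⟩| = 2 and |⟨r^3s⟩| = 2, so |H| is a multiple of lcm(2, 2) = 2 and divides |G| = 16.
Closing under the operation: H = {e, r^2, r^4, r^6, rs, r^3s, r^5s, r^7s}, so |H| = 8.

8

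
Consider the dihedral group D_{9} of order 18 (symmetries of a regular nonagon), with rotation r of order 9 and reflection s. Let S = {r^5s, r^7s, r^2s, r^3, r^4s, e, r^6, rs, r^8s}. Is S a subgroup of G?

No

Closure fails: r^7s · r^2s = r^5 ∉ S. So S is not a subgroup.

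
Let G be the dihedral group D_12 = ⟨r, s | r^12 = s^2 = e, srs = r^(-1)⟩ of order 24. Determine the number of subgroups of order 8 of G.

3

|G| = 24 and 8 | 24, so subgroups of order 8 are possible by Lagrange.
The subgroups of order 8 are: {e, r^3, r^6, r^9, rs, r^4s, r^7s, r^10s}; {e, r^3, r^6, r^9, r^2s, r^5s, r^8s, r^11s}; {e, r^3, r^6, r^9, s, r^3s, r^6s, r^9s}.
So G has 3 subgroups of order 8.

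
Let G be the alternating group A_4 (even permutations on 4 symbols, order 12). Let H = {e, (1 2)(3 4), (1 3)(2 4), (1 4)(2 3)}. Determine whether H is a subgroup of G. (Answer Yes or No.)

|H| = 4 divides |G| = 12, consistent with Lagrange.
H contains the identity, every element's inverse is in H, and H is closed under ∘: it is a subgroup.

Yes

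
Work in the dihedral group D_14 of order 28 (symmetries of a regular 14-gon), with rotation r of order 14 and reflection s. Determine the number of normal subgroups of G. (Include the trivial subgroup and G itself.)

7

G has 28 subgroups. Checking conjugation-invariance by order — order 1: 1/1 normal; order 2: 1/15 normal; order 4: 0/7 normal; order 7: 1/1 normal; order 14: 3/3 normal; order 28: 1/1 normal.
Total normal subgroups: 7.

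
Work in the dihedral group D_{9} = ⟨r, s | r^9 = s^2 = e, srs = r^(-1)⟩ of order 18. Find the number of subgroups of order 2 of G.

9

|G| = 18 and 2 | 18, so subgroups of order 2 are possible by Lagrange.
The subgroups of order 2 are: {e, r^2s}; {e, r^3s}; {e, r^4s}; {e, r^5s}; … (9 in all).
So G has 9 subgroups of order 2.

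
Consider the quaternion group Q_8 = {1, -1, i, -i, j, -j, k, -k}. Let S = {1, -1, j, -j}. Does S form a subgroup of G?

Yes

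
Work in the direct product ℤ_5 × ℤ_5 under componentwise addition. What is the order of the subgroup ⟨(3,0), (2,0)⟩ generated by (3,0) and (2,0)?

5

|⟨(3,0)⟩| = 5 and |⟨(2,0)⟩| = 5, so |H| is a multiple of lcm(5, 5) = 5 and divides |G| = 25.
Closing under the operation: H = {(0,0), (1,0), (2,0), (3,0), (4,0)}, so |H| = 5.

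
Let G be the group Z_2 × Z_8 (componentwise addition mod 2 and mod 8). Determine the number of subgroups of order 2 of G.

|G| = 16 and 2 | 16, so subgroups of order 2 are possible by Lagrange.
The subgroups of order 2 are: {(0,0), (0,4)}; {(0,0), (1,0)}; {(0,0), (1,4)}.
So G has 3 subgroups of order 2.

3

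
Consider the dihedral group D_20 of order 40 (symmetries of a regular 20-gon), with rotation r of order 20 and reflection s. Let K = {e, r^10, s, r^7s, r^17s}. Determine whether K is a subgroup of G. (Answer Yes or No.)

Closure fails: s · r^17s = r^3 ∉ K. So K is not a subgroup.

No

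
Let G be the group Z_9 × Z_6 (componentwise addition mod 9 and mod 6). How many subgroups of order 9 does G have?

|G| = 54 and 9 | 54, so subgroups of order 9 are possible by Lagrange.
The subgroups of order 9 are: {(0,0), (0,2), (0,4), (3,0), (3,2), (3,4), (6,0), (6,2), (6,4)}; {(0,0), (1,0), (2,0), (3,0), (4,0), (5,0), (6,0), (7,0), (8,0)}; {(0,0), (1,2), (2,4), (3,0), (4,2), (5,4), (6,0), (7,2), (8,4)}; {(0,0), (1,4), (2,2), (3,0), (4,4), (5,2), (6,0), (7,4), (8,2)}.
So G has 4 subgroups of order 9.

4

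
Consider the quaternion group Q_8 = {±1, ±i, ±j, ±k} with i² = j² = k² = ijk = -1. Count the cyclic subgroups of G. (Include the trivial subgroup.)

5

Each element a generates a cyclic subgroup ⟨a⟩; distinct elements may generate the same one (a cyclic group of order d has φ(d) generators).
Cyclic subgroups by order — order 1: 1; order 2: 1; order 4: 3.
Total: 5.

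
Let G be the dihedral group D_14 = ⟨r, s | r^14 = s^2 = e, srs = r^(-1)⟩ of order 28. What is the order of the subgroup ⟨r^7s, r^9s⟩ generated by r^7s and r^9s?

14

|⟨r^7s⟩| = 2 and |⟨r^9s⟩| = 2, so |H| is a multiple of lcm(2, 2) = 2 and divides |G| = 28.
Closing under the operation: H = {e, r^2, r^4, r^6, r^8, r^10, r^12, rs, r^3s, r^5s, r^7s, r^9s, r^11s, r^13s}, so |H| = 14.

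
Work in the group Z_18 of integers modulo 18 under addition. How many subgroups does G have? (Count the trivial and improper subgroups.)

A cyclic group of order 18 has exactly one subgroup for each divisor of 18.
Divisors of 18: 1, 2, 3, 6, 9, 18.
So Z_18 has 6 subgroups.

6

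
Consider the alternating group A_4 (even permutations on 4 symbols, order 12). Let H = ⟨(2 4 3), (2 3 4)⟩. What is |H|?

|⟨(2 4 3)⟩| = 3 and |⟨(2 3 4)⟩| = 3, so |H| is a multiple of lcm(3, 3) = 3 and divides |G| = 12.
Closing under the operation: H = {e, (2 3 4), (2 4 3)}, so |H| = 3.

3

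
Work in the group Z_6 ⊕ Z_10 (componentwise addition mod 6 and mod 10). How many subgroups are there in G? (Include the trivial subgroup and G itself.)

20

|G| = 60, so by Lagrange every subgroup order divides 60. Divisors: 1, 2, 3, 4, 5, 6, 10, 12, 15, 20, 30, 60.
Subgroups by order — order 1: 1; order 2: 3; order 3: 1; order 4: 1; order 5: 1; order 6: 3; order 10: 3; order 12: 1; order 15: 1; order 20: 1; order 30: 3; order 60: 1.
Total: 1 + 3 + 1 + 1 + 1 + 3 + 3 + 1 + 1 + 1 + 3 + 1 = 20.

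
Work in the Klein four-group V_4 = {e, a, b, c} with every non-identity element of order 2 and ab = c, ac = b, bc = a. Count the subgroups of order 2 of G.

3

|G| = 4 and 2 | 4, so subgroups of order 2 are possible by Lagrange.
The subgroups of order 2 are: {e, a}; {e, b}; {e, c}.
So G has 3 subgroups of order 2.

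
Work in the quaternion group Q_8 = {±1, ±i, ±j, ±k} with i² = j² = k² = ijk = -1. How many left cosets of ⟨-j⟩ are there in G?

2

|⟨-j⟩| = 4 and |G| = 8.
By Lagrange, [G : H] = |G|/|H| = 8/4 = 2.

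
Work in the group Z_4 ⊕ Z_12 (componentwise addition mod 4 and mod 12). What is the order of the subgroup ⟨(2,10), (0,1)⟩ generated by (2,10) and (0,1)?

|⟨(2,10)⟩| = 6 and |⟨(0,1)⟩| = 12, so |H| is a multiple of lcm(6, 12) = 12 and divides |G| = 48.
Closing under the operation: H = {(0,0), (0,1), (0,2), (0,3), (0,4), (0,5), (0,6), (0,7), (0,8), (0,9), (0,10), (0,11), (2,0), (2,1), (2,2), (2,3), (2,4), (2,5), (2,6), (2,7), (2,8), (2,9), (2,10), (2,11)}, so |H| = 24.

24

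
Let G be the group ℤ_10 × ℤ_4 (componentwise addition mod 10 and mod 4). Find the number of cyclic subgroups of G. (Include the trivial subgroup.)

Group the elements of G by the cyclic subgroup they generate; each cyclic subgroup of order d accounts for φ(d) elements.
Cyclic subgroups by order — order 1: 1; order 2: 3; order 4: 2; order 5: 1; order 10: 3; order 20: 2.
Total: 12.

12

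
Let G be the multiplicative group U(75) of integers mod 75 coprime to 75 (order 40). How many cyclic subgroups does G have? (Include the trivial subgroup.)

12

A cyclic subgroup of order d is generated by each of its φ(d) elements of order d, so the cyclic subgroups of order d number (#elements of order d)/φ(d).
Cyclic subgroups by order — order 1: 1; order 2: 3; order 4: 2; order 5: 1; order 10: 3; order 20: 2.
Total: 12.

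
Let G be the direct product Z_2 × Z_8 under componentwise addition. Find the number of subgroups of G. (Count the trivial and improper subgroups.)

11

|G| = 16, so by Lagrange every subgroup order divides 16. Divisors: 1, 2, 4, 8, 16.
Subgroups by order — order 1: 1; order 2: 3; order 4: 3; order 8: 3; order 16: 1.
Total: 1 + 3 + 3 + 3 + 1 = 11.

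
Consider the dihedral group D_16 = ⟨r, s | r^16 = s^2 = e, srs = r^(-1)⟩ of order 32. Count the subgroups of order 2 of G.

17

|G| = 32 and 2 | 32, so subgroups of order 2 are possible by Lagrange.
The subgroups of order 2 are: {e, r^10s}; {e, r^11s}; {e, r^12s}; {e, r^13s}; … (17 in all).
So G has 17 subgroups of order 2.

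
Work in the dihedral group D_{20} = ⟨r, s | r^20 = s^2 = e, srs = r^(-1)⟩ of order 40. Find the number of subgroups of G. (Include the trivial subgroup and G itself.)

48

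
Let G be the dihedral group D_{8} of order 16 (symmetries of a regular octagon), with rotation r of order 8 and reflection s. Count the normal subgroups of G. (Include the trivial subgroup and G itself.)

G has 19 subgroups. Checking conjugation-invariance by order — order 1: 1/1 normal; order 2: 1/9 normal; order 4: 1/5 normal; order 8: 3/3 normal; order 16: 1/1 normal.
Total normal subgroups: 7.

7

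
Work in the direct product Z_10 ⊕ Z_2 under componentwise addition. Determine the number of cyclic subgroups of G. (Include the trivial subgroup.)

8

A cyclic subgroup of order d is generated by each of its φ(d) elements of order d, so the cyclic subgroups of order d number (#elements of order d)/φ(d).
Cyclic subgroups by order — order 1: 1; order 2: 3; order 5: 1; order 10: 3.
Total: 8.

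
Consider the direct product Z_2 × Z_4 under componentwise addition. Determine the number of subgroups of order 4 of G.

3

|G| = 8 and 4 | 8, so subgroups of order 4 are possible by Lagrange.
The subgroups of order 4 are: {(0,0), (0,1), (0,2), (0,3)}; {(0,0), (0,2), (1,0), (1,2)}; {(0,0), (0,2), (1,1), (1,3)}.
So G has 3 subgroups of order 4.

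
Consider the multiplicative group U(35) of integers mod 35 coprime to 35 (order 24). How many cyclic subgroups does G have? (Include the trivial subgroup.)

Each element a generates a cyclic subgroup ⟨a⟩; distinct elements may generate the same one (a cyclic group of order d has φ(d) generators).
Cyclic subgroups by order — order 1: 1; order 2: 3; order 3: 1; order 4: 2; order 6: 3; order 12: 2.
Total: 12.

12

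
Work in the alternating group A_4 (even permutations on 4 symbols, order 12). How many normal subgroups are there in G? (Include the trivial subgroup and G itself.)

3

G has 10 subgroups. Checking conjugation-invariance by order — order 1: 1/1 normal; order 2: 0/3 normal; order 3: 0/4 normal; order 4: 1/1 normal; order 12: 1/1 normal.
Total normal subgroups: 3.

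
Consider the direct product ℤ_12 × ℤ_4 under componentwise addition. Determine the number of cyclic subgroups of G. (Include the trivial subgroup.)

Each element a generates a cyclic subgroup ⟨a⟩; distinct elements may generate the same one (a cyclic group of order d has φ(d) generators).
Cyclic subgroups by order — order 1: 1; order 2: 3; order 3: 1; order 4: 6; order 6: 3; order 12: 6.
Total: 20.

20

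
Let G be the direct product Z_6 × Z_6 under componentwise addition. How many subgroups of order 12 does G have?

4

|G| = 36 and 12 | 36, so subgroups of order 12 are possible by Lagrange.
The subgroups of order 12 are: {(0,0), (0,1), (0,2), (0,3), (0,4), (0,5), (3,0), (3,1), (3,2), (3,3), (3,4), (3,5)}; {(0,0), (0,3), (1,0), (1,3), (2,0), (2,3), (3,0), (3,3), (4,0), (4,3), (5,0), (5,3)}; {(0,0), (0,3), (1,1), (1,4), (2,2), (2,5), (3,0), (3,3), (4,1), (4,4), (5,2), (5,5)}; {(0,0), (0,3), (1,2), (1,5), (2,1), (2,4), (3,0), (3,3), (4,2), (4,5), (5,1), (5,4)}.
So G has 4 subgroups of order 12.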